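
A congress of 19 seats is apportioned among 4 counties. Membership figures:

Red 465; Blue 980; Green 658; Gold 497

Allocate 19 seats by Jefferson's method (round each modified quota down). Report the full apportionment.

Red: 3; Blue: 7; Green: 5; Gold: 4

Standard divisor 2600/19 ≈ 136.842; standard quotas: Red 3.398, Blue 7.162, Green 4.808, Gold 3.632.
Rounding down gives 3, 7, 4, 3 = 17 seats, so the divisor must be adjusted.
With modified divisor 123: modified quotas Red 3.780, Blue 7.967, Green 5.350, Gold 4.041.
Rounding down: Red 3, Blue 7, Green 5, Gold 4 (total 19).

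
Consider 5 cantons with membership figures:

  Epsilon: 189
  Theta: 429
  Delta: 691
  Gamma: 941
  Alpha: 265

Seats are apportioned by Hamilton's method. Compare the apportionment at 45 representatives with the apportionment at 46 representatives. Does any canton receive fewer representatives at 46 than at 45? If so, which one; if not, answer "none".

none

At 45 seats: Epsilon 3, Theta 8, Delta 12, Gamma 17, Alpha 5.
At 46 seats: Epsilon 3, Theta 8, Delta 13, Gamma 17, Alpha 5.
No canton's allocation decreased.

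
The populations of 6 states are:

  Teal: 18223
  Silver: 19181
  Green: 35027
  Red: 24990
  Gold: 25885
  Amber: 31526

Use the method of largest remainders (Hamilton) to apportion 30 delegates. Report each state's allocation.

Standard divisor: 154832 ÷ 30 ≈ 5161.067.
Standard quotas: Teal 3.5309, Silver 3.7165, Green 6.7868, Red 4.8420, Gold 5.0154, Amber 6.1084.
Lower quotas: Teal 3, Silver 3, Green 6, Red 4, Gold 5, Amber 6 (sum 27, leaving 3 seats).
Remainders in descending order: Red 0.8420, Green 0.7868, Silver 0.7165, Teal 0.5309, Amber 0.1084, Gold 0.0154.
The surplus seats go to Red, Green, Silver.

Teal=3, Silver=4, Green=7, Red=5, Gold=5, Amber=6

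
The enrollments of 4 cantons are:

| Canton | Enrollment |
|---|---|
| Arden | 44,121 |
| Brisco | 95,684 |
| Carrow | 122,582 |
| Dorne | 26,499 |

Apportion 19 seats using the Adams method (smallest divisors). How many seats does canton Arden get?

Standard divisor 288886/19 ≈ 15204.526; standard quotas: Arden 2.902, Brisco 6.293, Carrow 8.062, Dorne 1.743.
Rounding up gives 3, 7, 9, 2 = 21 seats, so the divisor must be adjusted.
With modified divisor 16700: modified quotas Arden 2.642, Brisco 5.730, Carrow 7.340, Dorne 1.587.
Rounding up: Arden 3, Brisco 6, Carrow 8, Dorne 2 (total 19).
Arden receives 3.

3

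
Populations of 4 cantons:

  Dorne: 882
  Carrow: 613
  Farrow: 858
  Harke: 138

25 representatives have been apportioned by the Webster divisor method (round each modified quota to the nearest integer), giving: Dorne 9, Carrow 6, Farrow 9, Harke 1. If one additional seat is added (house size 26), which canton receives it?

Carrow

Priority for the next seat is population ÷ (current seats + 0.5).
Priorities: Dorne 92.842, Carrow 94.308, Farrow 90.316, Harke 92.000.
Highest priority: Carrow.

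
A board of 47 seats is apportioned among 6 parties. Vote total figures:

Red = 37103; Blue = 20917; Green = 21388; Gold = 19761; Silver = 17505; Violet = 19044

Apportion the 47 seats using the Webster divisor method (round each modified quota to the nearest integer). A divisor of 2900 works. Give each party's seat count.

Red: 13, Blue: 7, Green: 7, Gold: 7, Silver: 6, Violet: 7

With modified divisor 2900: modified quotas Red 12.794, Blue 7.213, Green 7.375, Gold 6.814, Silver 6.036, Violet 6.567.
Rounding to the nearest integer: Red 13, Blue 7, Green 7, Gold 7, Silver 6, Violet 7 (total 47).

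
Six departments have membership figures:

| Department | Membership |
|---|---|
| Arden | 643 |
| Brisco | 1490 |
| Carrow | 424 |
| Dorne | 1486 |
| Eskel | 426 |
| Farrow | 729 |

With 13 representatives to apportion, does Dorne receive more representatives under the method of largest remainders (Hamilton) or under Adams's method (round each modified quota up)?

Hamilton

Hamilton: Arden 1, Brisco 4, Carrow 1, Dorne 4, Eskel 1, Farrow 2.
Adams: Arden 2, Brisco 4, Carrow 1, Dorne 3, Eskel 1, Farrow 2.
Dorne gets 4 under Hamilton and 3 under Adams.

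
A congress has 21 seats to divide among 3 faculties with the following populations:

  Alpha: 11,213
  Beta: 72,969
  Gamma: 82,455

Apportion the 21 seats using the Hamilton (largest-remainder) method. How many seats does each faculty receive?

The standard divisor is 166637/21 ≈ 7935.095.
Standard quotas: Alpha 1.4131, Beta 9.1957, Gamma 10.3912.
Lower quotas: Alpha 1, Beta 9, Gamma 10 (sum 20, leaving 1 seat).
Remainders in descending order: Alpha 0.4131, Gamma 0.3912, Beta 0.1957.
The surplus seat goes to Alpha.

Alpha 2, Beta 9, Gamma 10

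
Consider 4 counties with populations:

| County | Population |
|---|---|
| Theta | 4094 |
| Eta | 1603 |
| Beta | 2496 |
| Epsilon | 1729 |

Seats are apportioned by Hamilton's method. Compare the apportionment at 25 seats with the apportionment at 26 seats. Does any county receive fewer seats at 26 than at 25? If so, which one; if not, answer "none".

Epsilon

At 25 seats: Theta 10, Eta 4, Beta 6, Epsilon 5.
At 26 seats: Theta 11, Eta 4, Beta 7, Epsilon 4.
Epsilon drops from 5 to 4.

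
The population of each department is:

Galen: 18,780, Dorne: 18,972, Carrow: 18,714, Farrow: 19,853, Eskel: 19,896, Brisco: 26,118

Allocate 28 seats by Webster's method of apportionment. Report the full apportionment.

Standard divisor 122333/28 ≈ 4369.036; standard quotas: Galen 4.298, Dorne 4.342, Carrow 4.283, Farrow 4.544, Eskel 4.554, Brisco 5.978.
Rounding to the nearest integer gives Galen 4, Dorne 4, Carrow 4, Farrow 5, Eskel 5, Brisco 6 — total 28, matching the house size, so no adjustment is needed.

Galen 4; Dorne 4; Carrow 4; Farrow 5; Eskel 5; Brisco 6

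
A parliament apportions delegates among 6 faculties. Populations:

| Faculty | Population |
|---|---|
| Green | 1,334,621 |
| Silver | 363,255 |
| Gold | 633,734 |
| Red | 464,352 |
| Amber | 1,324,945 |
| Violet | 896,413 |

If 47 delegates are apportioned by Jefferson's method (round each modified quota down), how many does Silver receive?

3

Standard divisor 5017320/47 ≈ 106751.489; standard quotas: Green 12.502, Silver 3.403, Gold 5.937, Red 4.350, Amber 12.411, Violet 8.397.
Rounding down gives 12, 3, 5, 4, 12, 8 = 44 seats, so the divisor must be adjusted.
With modified divisor 100800: modified quotas Green 13.240, Silver 3.604, Gold 6.287, Red 4.607, Amber 13.144, Violet 8.893.
Rounding down: Green 13, Silver 3, Gold 6, Red 4, Amber 13, Violet 8 (total 47).
Silver receives 3.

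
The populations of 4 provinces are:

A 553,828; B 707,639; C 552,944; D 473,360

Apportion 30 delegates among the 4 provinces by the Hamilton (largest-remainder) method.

Standard divisor: 2287771 ÷ 30 ≈ 76259.033.
Standard quotas: A 7.2625, B 9.2794, C 7.2509, D 6.2073.
Lower quotas: A 7, B 9, C 7, D 6 (sum 29, leaving 1 seat).
Remainders in descending order: B 0.2794, A 0.2625, C 0.2509, D 0.2073.
The surplus seat goes to B.

A 7, B 10, C 7, D 6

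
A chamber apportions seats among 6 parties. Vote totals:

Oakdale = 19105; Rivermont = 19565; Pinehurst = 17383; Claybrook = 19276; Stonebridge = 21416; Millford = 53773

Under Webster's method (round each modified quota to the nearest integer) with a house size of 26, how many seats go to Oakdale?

Standard divisor 150518/26 ≈ 5789.154; standard quotas: Oakdale 3.300, Rivermont 3.380, Pinehurst 3.003, Claybrook 3.330, Stonebridge 3.699, Millford 9.289.
Rounding to the nearest integer gives 3, 3, 3, 3, 4, 9 = 25 seats, so the divisor must be adjusted.
With modified divisor 5630: modified quotas Oakdale 3.393, Rivermont 3.475, Pinehurst 3.088, Claybrook 3.424, Stonebridge 3.804, Millford 9.551.
Rounding to the nearest integer: Oakdale 3, Rivermont 3, Pinehurst 3, Claybrook 3, Stonebridge 4, Millford 10 (total 26).
Oakdale receives 3.

3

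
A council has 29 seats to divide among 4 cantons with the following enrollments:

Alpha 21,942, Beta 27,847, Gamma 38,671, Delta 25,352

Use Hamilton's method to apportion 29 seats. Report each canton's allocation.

Total 113812; standard divisor 113812/29 ≈ 3924.552.
Standard quotas: Alpha 5.5910, Beta 7.0956, Gamma 9.8536, Delta 6.4598.
Lower quotas: Alpha 5, Beta 7, Gamma 9, Delta 6 (sum 27, leaving 2 seats).
Remainders in descending order: Gamma 0.8536, Alpha 0.5910, Delta 0.4598, Beta 0.0956.
The surplus seats go to Gamma, Alpha.

Alpha=6, Beta=7, Gamma=10, Delta=6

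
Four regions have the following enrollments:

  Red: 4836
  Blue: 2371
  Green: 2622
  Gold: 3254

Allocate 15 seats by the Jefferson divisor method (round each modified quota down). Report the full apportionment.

Red=6; Blue=2; Green=3; Gold=4

Standard divisor 13083/15 ≈ 872.2; standard quotas: Red 5.545, Blue 2.718, Green 3.006, Gold 3.731.
Rounding down gives 5, 2, 3, 3 = 13 seats, so the divisor must be adjusted.
With modified divisor 800: modified quotas Red 6.045, Blue 2.964, Green 3.277, Gold 4.067.
Rounding down: Red 6, Blue 2, Green 3, Gold 4 (total 15).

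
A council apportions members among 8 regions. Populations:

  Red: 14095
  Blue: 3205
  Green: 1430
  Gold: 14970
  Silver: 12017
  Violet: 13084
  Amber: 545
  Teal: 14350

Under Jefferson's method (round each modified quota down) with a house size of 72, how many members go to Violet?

13

Standard divisor 73696/72 ≈ 1023.556; standard quotas: Red 13.771, Blue 3.131, Green 1.397, Gold 14.625, Silver 11.740, Violet 12.783, Amber 0.532, Teal 14.020.
Rounding down gives 13, 3, 1, 14, 11, 12, 0, 14 = 68 seats, so the divisor must be adjusted.
With modified divisor 980: modified quotas Red 14.383, Blue 3.270, Green 1.459, Gold 15.276, Silver 12.262, Violet 13.351, Amber 0.556, Teal 14.643.
Rounding down: Red 14, Blue 3, Green 1, Gold 15, Silver 12, Violet 13, Amber 0, Teal 14 (total 72).
Violet receives 13.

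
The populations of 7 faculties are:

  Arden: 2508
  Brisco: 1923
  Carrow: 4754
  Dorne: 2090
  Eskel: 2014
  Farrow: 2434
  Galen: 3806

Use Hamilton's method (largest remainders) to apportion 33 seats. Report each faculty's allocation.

Arden 4; Brisco 3; Carrow 8; Dorne 4; Eskel 3; Farrow 4; Galen 7

Total 19529; standard divisor 19529/33 ≈ 591.788.
Standard quotas: Arden 4.238, Brisco 3.249, Carrow 8.033, Dorne 3.532, Eskel 3.403, Farrow 4.113, Galen 6.431.
Lower quotas: Arden 4, Brisco 3, Carrow 8, Dorne 3, Eskel 3, Farrow 4, Galen 6 (sum 31, leaving 2 seats).
Remainders in descending order: Dorne 0.532, Galen 0.431, Eskel 0.403, Brisco 0.249, Arden 0.238, Farrow 0.113, Carrow 0.033.
Largest remainders: Dorne, Galen receive the extra seats.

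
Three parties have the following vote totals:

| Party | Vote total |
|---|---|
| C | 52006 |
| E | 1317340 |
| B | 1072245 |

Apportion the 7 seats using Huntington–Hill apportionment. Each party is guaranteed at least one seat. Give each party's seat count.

With divisor 409013: modified quotas C 0.127, E 3.221, B 2.622.
Geometric-mean thresholds: C (min 1), E √(3·4)=3.464, B √(2·3)=2.449.
Each quota rounded against its threshold gives C 1, E 3, B 3 (total 7).

C=1, E=3, B=3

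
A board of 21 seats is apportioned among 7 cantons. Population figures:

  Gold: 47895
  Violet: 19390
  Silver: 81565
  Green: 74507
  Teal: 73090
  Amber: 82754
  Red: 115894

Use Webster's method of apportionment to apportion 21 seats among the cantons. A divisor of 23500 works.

Gold=2, Violet=1, Silver=3, Green=3, Teal=3, Amber=4, Red=5

With modified divisor 23500: modified quotas Gold 2.038, Violet 0.825, Silver 3.471, Green 3.171, Teal 3.110, Amber 3.521, Red 4.932.
Rounding to the nearest integer: Gold 2, Violet 1, Silver 3, Green 3, Teal 3, Amber 4, Red 5 (total 21).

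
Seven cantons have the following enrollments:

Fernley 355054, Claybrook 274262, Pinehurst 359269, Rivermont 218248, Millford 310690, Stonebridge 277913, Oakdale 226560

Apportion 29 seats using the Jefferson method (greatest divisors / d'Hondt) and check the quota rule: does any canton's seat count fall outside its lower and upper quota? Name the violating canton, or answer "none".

none

Standard quotas: Fernley 5.092, Claybrook 3.934, Pinehurst 5.153, Rivermont 3.130, Millford 4.456, Stonebridge 3.986, Oakdale 3.249.
Jefferson allocation: Fernley 5, Claybrook 4, Pinehurst 5, Rivermont 3, Millford 5, Stonebridge 4, Oakdale 3.
Every allocation lies between the lower and upper quota.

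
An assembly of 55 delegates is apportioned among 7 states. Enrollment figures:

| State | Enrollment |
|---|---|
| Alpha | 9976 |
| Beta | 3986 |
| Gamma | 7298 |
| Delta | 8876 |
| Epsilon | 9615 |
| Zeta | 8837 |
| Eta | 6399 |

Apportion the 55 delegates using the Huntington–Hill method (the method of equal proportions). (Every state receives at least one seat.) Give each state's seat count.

Alpha: 10; Beta: 4; Gamma: 7; Delta: 9; Epsilon: 10; Zeta: 9; Eta: 6

With divisor 1000: modified quotas Alpha 9.976, Beta 3.986, Gamma 7.298, Delta 8.876, Epsilon 9.615, Zeta 8.837, Eta 6.399.
Geometric-mean thresholds: Alpha √(9·10)=9.487, Beta √(3·4)=3.464, Gamma √(7·8)=7.483, Delta √(8·9)=8.485, Epsilon √(9·10)=9.487, Zeta √(8·9)=8.485, Eta √(6·7)=6.481.
Each quota rounded against its threshold gives Alpha 10, Beta 4, Gamma 7, Delta 9, Epsilon 10, Zeta 9, Eta 6 (total 55).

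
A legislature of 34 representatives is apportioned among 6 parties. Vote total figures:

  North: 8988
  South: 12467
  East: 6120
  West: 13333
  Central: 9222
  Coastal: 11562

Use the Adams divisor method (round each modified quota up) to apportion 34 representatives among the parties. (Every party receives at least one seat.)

Standard divisor 61692/34 ≈ 1814.471; standard quotas: North 4.954, South 6.871, East 3.373, West 7.348, Central 5.082, Coastal 6.372.
Rounding up gives 5, 7, 4, 8, 6, 7 = 37 seats, so the divisor must be adjusted.
With modified divisor 2000: modified quotas North 4.494, South 6.234, East 3.060, West 6.667, Central 4.611, Coastal 5.781.
Rounding up: North 5, South 7, East 4, West 7, Central 5, Coastal 6 (total 34).

North=5, South=7, East=4, West=7, Central=5, Coastal=6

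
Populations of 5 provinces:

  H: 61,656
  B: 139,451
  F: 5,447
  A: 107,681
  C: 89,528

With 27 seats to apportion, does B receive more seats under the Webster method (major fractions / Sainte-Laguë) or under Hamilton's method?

Webster: H 4, B 10, F 0, A 7, C 6.
Hamilton: H 4, B 9, F 1, A 7, C 6.
B gets 10 under Webster and 9 under Hamilton.

Webster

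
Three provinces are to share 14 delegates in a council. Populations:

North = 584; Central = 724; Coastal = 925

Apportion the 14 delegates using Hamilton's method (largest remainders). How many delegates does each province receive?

The standard divisor is 2233/14 ≈ 159.5.
Standard quotas: North 3.661, Central 4.539, Coastal 5.799.
Lower quotas: North 3, Central 4, Coastal 5 (sum 12, leaving 2 seats).
Remainders in descending order: Coastal 0.799, North 0.661, Central 0.539.
The surplus seats go to Coastal, North.

North 4; Central 4; Coastal 6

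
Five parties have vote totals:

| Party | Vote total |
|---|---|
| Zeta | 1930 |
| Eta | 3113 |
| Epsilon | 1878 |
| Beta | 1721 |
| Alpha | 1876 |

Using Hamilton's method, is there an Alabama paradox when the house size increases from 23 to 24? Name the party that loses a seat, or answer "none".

At 23 seats: Zeta 4, Eta 7, Epsilon 4, Beta 4, Alpha 4.
At 24 seats: Zeta 5, Eta 7, Epsilon 4, Beta 4, Alpha 4.
No party's allocation decreased.

none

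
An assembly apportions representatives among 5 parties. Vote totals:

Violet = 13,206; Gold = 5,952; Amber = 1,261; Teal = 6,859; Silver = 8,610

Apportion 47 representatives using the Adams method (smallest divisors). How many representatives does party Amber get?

2

Standard divisor 35888/47 ≈ 763.574; standard quotas: Violet 17.295, Gold 7.795, Amber 1.651, Teal 8.983, Silver 11.276.
Rounding up gives 18, 8, 2, 9, 12 = 49 seats, so the divisor must be adjusted.
With modified divisor 800: modified quotas Violet 16.508, Gold 7.440, Amber 1.576, Teal 8.574, Silver 10.762.
Rounding up: Violet 17, Gold 8, Amber 2, Teal 9, Silver 11 (total 47).
Amber receives 2.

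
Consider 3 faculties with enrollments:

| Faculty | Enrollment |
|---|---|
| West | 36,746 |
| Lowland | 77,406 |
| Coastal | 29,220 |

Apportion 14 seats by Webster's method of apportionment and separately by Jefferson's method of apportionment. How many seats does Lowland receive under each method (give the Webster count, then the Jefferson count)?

Webster: West 4, Lowland 7, Coastal 3.
Jefferson: West 3, Lowland 8, Coastal 3.
Lowland gets 7 under Webster and 8 under Jefferson.

7 and 8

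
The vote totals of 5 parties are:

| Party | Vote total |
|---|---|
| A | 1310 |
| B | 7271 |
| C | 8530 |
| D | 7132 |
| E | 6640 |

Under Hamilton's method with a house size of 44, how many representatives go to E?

10

The standard divisor is 30883/44 ≈ 701.886.
Standard quotas: A 1.8664, B 10.3592, C 12.1530, D 10.1612, E 9.4602.
Lower quotas: A 1, B 10, C 12, D 10, E 9 (sum 42, leaving 2 seats).
Remainders in descending order: A 0.8664, E 0.4602, B 0.3592, D 0.1612, C 0.1530.
Largest remainders: A, E receive the extra seats.
E receives 10.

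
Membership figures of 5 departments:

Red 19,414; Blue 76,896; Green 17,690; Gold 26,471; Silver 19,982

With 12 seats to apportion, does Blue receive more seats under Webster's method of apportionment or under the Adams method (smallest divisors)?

Webster: Red 1, Blue 6, Green 1, Gold 2, Silver 2.
Adams: Red 2, Blue 5, Green 1, Gold 2, Silver 2.
Blue gets 6 under Webster and 5 under Adams.

Webster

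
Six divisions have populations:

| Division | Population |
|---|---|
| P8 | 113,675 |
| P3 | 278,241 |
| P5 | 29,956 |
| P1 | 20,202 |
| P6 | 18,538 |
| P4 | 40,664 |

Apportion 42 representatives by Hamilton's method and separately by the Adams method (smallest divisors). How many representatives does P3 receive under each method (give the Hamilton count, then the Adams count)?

Hamilton: P8 10, P3 23, P5 2, P1 2, P6 2, P4 3.
Adams: P8 9, P3 22, P5 3, P1 2, P6 2, P4 4.
P3 gets 23 under Hamilton and 22 under Adams.

23 and 22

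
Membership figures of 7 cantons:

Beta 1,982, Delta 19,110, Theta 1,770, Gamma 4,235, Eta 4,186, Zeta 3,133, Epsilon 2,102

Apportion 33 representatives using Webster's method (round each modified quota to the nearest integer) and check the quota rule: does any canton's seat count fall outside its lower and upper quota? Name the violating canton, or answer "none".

Standard quotas: Beta 1.791, Delta 17.269, Theta 1.599, Gamma 3.827, Eta 3.783, Zeta 2.831, Epsilon 1.900.
Webster allocation: Beta 2, Delta 16, Theta 2, Gamma 4, Eta 4, Zeta 3, Epsilon 2.
Delta has quota 17.269 (lower 17, upper 18) but receives 16 — outside the quota interval.

Delta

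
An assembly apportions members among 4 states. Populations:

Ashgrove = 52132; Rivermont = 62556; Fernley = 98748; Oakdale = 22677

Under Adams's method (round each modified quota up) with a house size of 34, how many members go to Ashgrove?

7

Standard divisor 236113/34 ≈ 6944.5; standard quotas: Ashgrove 7.507, Rivermont 9.008, Fernley 14.220, Oakdale 3.265.
Rounding up gives 8, 10, 15, 4 = 37 seats, so the divisor must be adjusted.
With modified divisor 7500: modified quotas Ashgrove 6.951, Rivermont 8.341, Fernley 13.166, Oakdale 3.024.
Rounding up: Ashgrove 7, Rivermont 9, Fernley 14, Oakdale 4 (total 34).
Ashgrove receives 7.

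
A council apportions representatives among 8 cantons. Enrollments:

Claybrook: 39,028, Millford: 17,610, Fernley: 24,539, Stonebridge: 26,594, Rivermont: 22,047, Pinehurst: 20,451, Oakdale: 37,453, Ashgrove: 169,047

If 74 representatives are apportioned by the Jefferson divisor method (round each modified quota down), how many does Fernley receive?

Standard divisor 356769/74 ≈ 4821.203; standard quotas: Claybrook 8.095, Millford 3.653, Fernley 5.090, Stonebridge 5.516, Rivermont 4.573, Pinehurst 4.242, Oakdale 7.768, Ashgrove 35.063.
Rounding down gives 8, 3, 5, 5, 4, 4, 7, 35 = 71 seats, so the divisor must be adjusted.
With modified divisor 4500: modified quotas Claybrook 8.673, Millford 3.913, Fernley 5.453, Stonebridge 5.910, Rivermont 4.899, Pinehurst 4.545, Oakdale 8.323, Ashgrove 37.566.
Rounding down: Claybrook 8, Millford 3, Fernley 5, Stonebridge 5, Rivermont 4, Pinehurst 4, Oakdale 8, Ashgrove 37 (total 74).
Fernley receives 5.

5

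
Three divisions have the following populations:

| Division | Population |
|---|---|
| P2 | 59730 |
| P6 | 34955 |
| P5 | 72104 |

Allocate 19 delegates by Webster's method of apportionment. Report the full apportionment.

Standard divisor 166789/19 ≈ 8778.368; standard quotas: P2 6.804, P6 3.982, P5 8.214.
Rounding to the nearest integer gives P2 7, P6 4, P5 8 — total 19, matching the house size, so no adjustment is needed.

P2 7, P6 4, P5 8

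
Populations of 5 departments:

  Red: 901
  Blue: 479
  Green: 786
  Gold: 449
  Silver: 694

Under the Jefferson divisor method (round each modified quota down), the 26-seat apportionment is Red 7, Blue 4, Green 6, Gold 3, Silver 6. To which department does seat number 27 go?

Priority for the next seat is population ÷ (current seats + 1).
Priorities: Red 112.625, Blue 95.800, Green 112.286, Gold 112.250, Silver 99.143.
Highest priority: Red.

Red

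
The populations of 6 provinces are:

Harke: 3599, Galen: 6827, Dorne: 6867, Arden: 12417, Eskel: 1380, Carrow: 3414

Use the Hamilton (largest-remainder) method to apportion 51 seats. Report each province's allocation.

Standard divisor: 34504 ÷ 51 ≈ 676.549.
Standard quotas: Harke 5.3196, Galen 10.0909, Dorne 10.1500, Arden 18.3534, Eskel 2.0398, Carrow 5.0462.
Lower quotas: Harke 5, Galen 10, Dorne 10, Arden 18, Eskel 2, Carrow 5 (sum 50, leaving 1 seat).
Remainders in descending order: Arden 0.3534, Harke 0.3196, Dorne 0.1500, Galen 0.0909, Carrow 0.0462, Eskel 0.0398.
Largest remainder: Arden receives the extra seat.

Harke 5, Galen 10, Dorne 10, Arden 19, Eskel 2, Carrow 5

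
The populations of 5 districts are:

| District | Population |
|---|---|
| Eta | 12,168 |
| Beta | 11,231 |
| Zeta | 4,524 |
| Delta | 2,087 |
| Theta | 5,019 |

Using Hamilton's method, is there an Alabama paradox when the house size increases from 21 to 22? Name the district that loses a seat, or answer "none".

none

At 21 seats: Eta 7, Beta 7, Zeta 3, Delta 1, Theta 3.
At 22 seats: Eta 8, Beta 7, Zeta 3, Delta 1, Theta 3.
No district's allocation decreased.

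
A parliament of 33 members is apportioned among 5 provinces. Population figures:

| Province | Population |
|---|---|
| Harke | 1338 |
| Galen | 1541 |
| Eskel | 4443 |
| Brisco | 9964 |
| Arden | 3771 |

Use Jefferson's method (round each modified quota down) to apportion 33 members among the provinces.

Harke 2, Galen 2, Eskel 7, Brisco 16, Arden 6

Standard divisor 21057/33 ≈ 638.091; standard quotas: Harke 2.097, Galen 2.415, Eskel 6.963, Brisco 15.615, Arden 5.910.
Rounding down gives 2, 2, 6, 15, 5 = 30 seats, so the divisor must be adjusted.
With modified divisor 600: modified quotas Harke 2.230, Galen 2.568, Eskel 7.405, Brisco 16.607, Arden 6.285.
Rounding down: Harke 2, Galen 2, Eskel 7, Brisco 16, Arden 6 (total 33).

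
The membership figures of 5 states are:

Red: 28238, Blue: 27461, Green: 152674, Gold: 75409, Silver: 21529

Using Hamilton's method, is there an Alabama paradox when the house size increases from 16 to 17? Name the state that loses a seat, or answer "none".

none

At 16 seats: Red 2, Blue 1, Green 8, Gold 4, Silver 1.
At 17 seats: Red 2, Blue 2, Green 8, Gold 4, Silver 1.
No state's allocation decreased.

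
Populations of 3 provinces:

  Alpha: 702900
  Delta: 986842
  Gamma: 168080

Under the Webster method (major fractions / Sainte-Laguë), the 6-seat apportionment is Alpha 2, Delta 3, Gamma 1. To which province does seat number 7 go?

Priority for the next seat is population ÷ (current seats + 0.5).
Priorities: Alpha 281160.000, Delta 281954.857, Gamma 112053.333.
Highest priority: Delta.

Delta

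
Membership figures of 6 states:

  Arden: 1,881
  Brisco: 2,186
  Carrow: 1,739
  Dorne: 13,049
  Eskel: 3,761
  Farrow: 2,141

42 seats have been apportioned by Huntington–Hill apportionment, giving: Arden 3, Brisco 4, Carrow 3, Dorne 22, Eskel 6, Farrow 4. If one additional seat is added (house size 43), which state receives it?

Priority for the next seat is population ÷ (√(s·(s+1))).
Priorities: Arden 542.998, Brisco 488.804, Carrow 502.006, Dorne 580.099, Eskel 580.335, Farrow 478.742.
Highest priority: Eskel.

Eskel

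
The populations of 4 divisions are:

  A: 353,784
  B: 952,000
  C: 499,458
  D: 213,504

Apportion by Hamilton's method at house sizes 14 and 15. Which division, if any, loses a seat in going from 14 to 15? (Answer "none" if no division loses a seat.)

D

At 14 seats: A 2, B 7, C 3, D 2.
At 15 seats: A 3, B 7, C 4, D 1.
D drops from 2 to 1.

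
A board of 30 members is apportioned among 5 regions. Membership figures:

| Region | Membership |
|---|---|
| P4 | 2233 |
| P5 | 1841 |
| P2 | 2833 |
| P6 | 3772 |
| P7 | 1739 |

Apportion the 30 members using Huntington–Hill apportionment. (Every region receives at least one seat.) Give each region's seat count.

With divisor 410: modified quotas P4 5.446, P5 4.490, P2 6.910, P6 9.200, P7 4.241.
Geometric-mean thresholds: P4 √(5·6)=5.477, P5 √(4·5)=4.472, P2 √(6·7)=6.481, P6 √(9·10)=9.487, P7 √(4·5)=4.472.
Each quota rounded against its threshold gives P4 5, P5 5, P2 7, P6 9, P7 4 (total 30).

P4 5; P5 5; P2 7; P6 9; P7 4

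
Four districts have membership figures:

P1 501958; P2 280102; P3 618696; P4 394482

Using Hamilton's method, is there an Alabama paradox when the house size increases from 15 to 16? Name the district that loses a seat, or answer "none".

P2

At 15 seats: P1 4, P2 3, P3 5, P4 3.
At 16 seats: P1 4, P2 2, P3 6, P4 4.
P2 drops from 3 to 2.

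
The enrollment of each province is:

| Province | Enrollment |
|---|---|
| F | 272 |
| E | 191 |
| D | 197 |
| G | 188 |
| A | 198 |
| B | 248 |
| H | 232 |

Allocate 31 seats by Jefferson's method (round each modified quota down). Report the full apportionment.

Standard divisor 1526/31 ≈ 49.226; standard quotas: F 5.526, E 3.880, D 4.002, G 3.819, A 4.022, B 5.038, H 4.713.
Rounding down gives 5, 3, 4, 3, 4, 5, 4 = 28 seats, so the divisor must be adjusted.
With modified divisor 46: modified quotas F 5.913, E 4.152, D 4.283, G 4.087, A 4.304, B 5.391, H 5.043.
Rounding down: F 5, E 4, D 4, G 4, A 4, B 5, H 5 (total 31).

F 5; E 4; D 4; G 4; A 4; B 5; H 5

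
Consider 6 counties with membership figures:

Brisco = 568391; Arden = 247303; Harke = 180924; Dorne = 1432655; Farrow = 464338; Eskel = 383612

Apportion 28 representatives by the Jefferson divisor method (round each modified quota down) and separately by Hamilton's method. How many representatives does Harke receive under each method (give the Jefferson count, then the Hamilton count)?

Jefferson: Brisco 5, Arden 2, Harke 1, Dorne 13, Farrow 4, Eskel 3.
Hamilton: Brisco 5, Arden 2, Harke 2, Dorne 12, Farrow 4, Eskel 3.
Harke gets 1 under Jefferson and 2 under Hamilton.

1 and 2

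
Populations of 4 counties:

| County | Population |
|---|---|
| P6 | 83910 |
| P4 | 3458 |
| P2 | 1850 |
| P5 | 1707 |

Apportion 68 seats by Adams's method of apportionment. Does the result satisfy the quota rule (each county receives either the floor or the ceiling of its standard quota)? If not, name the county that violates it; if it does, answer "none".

P6

Standard quotas: P6 62.754, P4 2.586, P2 1.384, P5 1.277.
Adams allocation: P6 61, P4 3, P2 2, P5 2.
P6 has quota 62.754 (lower 62, upper 63) but receives 61 — outside the quota interval.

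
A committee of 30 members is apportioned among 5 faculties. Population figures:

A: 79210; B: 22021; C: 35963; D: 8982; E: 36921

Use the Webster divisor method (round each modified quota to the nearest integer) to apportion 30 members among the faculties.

A 13, B 4, C 6, D 1, E 6

Standard divisor 183097/30 ≈ 6103.233; standard quotas: A 12.978, B 3.608, C 5.892, D 1.472, E 6.049.
Rounding to the nearest integer gives A 13, B 4, C 6, D 1, E 6 — total 30, matching the house size, so no adjustment is needed.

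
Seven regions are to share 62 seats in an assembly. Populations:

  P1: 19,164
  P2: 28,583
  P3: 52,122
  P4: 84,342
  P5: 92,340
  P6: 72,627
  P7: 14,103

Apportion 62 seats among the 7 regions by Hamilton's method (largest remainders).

P1=3; P2=5; P3=9; P4=14; P5=16; P6=12; P7=3

Standard divisor: 363281 ÷ 62 ≈ 5859.371.
Standard quotas: P1 3.2707, P2 4.8782, P3 8.8955, P4 14.3944, P5 15.7594, P6 12.3950, P7 2.4069.
Lower quotas: P1 3, P2 4, P3 8, P4 14, P5 15, P6 12, P7 2 (sum 58, leaving 4 seats).
Remainders in descending order: P3 0.8955, P2 0.8782, P5 0.7594, P7 0.4069, P6 0.3950, P4 0.3944, P1 0.2707.
The surplus seats go to P3, P2, P5, P7.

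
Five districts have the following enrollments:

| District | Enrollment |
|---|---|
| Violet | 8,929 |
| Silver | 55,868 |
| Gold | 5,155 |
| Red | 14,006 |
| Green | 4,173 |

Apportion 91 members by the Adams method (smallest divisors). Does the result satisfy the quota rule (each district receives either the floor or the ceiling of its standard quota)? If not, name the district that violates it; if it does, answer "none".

Silver

Standard quotas: Violet 9.220, Silver 57.687, Gold 5.323, Red 14.462, Green 4.309.
Adams allocation: Violet 9, Silver 56, Gold 6, Red 15, Green 5.
Silver has quota 57.687 (lower 57, upper 58) but receives 56 — outside the quota interval.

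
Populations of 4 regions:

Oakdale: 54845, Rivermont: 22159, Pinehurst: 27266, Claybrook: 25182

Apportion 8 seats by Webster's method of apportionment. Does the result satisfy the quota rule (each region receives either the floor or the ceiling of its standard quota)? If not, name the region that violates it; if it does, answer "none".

none

Standard quotas: Oakdale 3.389, Rivermont 1.369, Pinehurst 1.685, Claybrook 1.556.
Webster allocation: Oakdale 3, Rivermont 1, Pinehurst 2, Claybrook 2.
Every allocation lies between the lower and upper quota.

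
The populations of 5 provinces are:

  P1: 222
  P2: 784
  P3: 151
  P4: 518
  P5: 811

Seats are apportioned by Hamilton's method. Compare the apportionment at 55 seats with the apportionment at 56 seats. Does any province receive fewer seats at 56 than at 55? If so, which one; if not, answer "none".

none

At 55 seats: P1 5, P2 17, P3 3, P4 12, P5 18.
At 56 seats: P1 5, P2 18, P3 3, P4 12, P5 18.
No province's allocation decreased.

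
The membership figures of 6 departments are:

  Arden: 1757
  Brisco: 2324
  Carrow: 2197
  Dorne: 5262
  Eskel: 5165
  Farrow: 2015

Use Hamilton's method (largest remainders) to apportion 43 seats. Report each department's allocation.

Arden 4; Brisco 5; Carrow 5; Dorne 12; Eskel 12; Farrow 5

Standard divisor: 18720 ÷ 43 ≈ 435.349.
Standard quotas: Arden 4.0358, Brisco 5.3382, Carrow 5.0465, Dorne 12.0869, Eskel 11.8640, Farrow 4.6285.
Lower quotas: Arden 4, Brisco 5, Carrow 5, Dorne 12, Eskel 11, Farrow 4 (sum 41, leaving 2 seats).
Remainders in descending order: Eskel 0.8640, Farrow 0.6285, Brisco 0.3382, Dorne 0.0869, Carrow 0.0465, Arden 0.0358.
The surplus seats go to Eskel, Farrow.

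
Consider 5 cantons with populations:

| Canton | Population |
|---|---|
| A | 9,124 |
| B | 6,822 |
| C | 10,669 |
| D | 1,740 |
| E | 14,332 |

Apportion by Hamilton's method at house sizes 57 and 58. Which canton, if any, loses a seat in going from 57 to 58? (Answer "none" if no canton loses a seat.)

D

At 57 seats: A 12, B 9, C 14, D 3, E 19.
At 58 seats: A 12, B 9, C 15, D 2, E 20.
D drops from 3 to 2.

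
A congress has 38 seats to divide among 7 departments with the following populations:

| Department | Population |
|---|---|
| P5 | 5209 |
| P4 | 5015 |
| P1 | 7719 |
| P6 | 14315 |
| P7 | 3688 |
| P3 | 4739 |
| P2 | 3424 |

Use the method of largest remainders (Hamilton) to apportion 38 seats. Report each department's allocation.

P5=5, P4=4, P1=7, P6=12, P7=3, P3=4, P2=3

The standard divisor is 44109/38 ≈ 1160.763.
Standard quotas: P5 4.4876, P4 4.3204, P1 6.6499, P6 12.3324, P7 3.1772, P3 4.0827, P2 2.9498.
Lower quotas: P5 4, P4 4, P1 6, P6 12, P7 3, P3 4, P2 2 (sum 35, leaving 3 seats).
Remainders in descending order: P2 0.9498, P1 0.6499, P5 0.4876, P6 0.3324, P4 0.3204, P7 0.1772, P3 0.0827.
The surplus seats go to P2, P1, P5.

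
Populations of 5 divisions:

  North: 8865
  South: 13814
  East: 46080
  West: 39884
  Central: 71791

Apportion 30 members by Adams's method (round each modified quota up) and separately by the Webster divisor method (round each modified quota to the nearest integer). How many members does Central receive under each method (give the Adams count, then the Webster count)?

Adams: North 2, South 3, East 7, West 7, Central 11.
Webster: North 1, South 2, East 8, West 7, Central 12.
Central gets 11 under Adams and 12 under Webster.

11 and 12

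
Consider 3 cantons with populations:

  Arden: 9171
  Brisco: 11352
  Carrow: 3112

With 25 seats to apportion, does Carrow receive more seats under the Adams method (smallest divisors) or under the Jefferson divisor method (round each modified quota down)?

Adams: Arden 9, Brisco 12, Carrow 4.
Jefferson: Arden 10, Brisco 12, Carrow 3.
Carrow gets 4 under Adams and 3 under Jefferson.

Adams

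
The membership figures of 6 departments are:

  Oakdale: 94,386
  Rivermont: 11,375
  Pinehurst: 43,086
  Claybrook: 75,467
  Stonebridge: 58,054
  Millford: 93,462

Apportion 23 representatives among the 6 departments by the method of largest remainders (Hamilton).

Oakdale=6, Rivermont=1, Pinehurst=3, Claybrook=4, Stonebridge=3, Millford=6

Total 375830; standard divisor 375830/23 ≈ 16340.435.
Standard quotas: Oakdale 5.7762, Rivermont 0.6961, Pinehurst 2.6368, Claybrook 4.6184, Stonebridge 3.5528, Millford 5.7197.
Lower quotas: Oakdale 5, Rivermont 0, Pinehurst 2, Claybrook 4, Stonebridge 3, Millford 5 (sum 19, leaving 4 seats).
Remainders in descending order: Oakdale 0.7762, Millford 0.7197, Rivermont 0.6961, Pinehurst 0.6368, Claybrook 0.6184, Stonebridge 0.5528.
Largest remainders: Oakdale, Millford, Rivermont, Pinehurst receive the extra seats.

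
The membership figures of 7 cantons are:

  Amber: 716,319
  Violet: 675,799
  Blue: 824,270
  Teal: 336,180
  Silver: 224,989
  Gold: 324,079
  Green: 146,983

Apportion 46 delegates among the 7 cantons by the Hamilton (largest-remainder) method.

The standard divisor is 3248619/46 ≈ 70622.152.
Standard quotas: Amber 10.1430, Violet 9.5692, Blue 11.6716, Teal 4.7603, Silver 3.1858, Gold 4.5889, Green 2.0813.
Lower quotas: Amber 10, Violet 9, Blue 11, Teal 4, Silver 3, Gold 4, Green 2 (sum 43, leaving 3 seats).
Remainders in descending order: Teal 0.7603, Blue 0.6716, Gold 0.5889, Violet 0.5692, Silver 0.1858, Amber 0.1430, Green 0.0813.
Largest remainders: Teal, Blue, Gold receive the extra seats.

Amber: 10; Violet: 9; Blue: 12; Teal: 5; Silver: 3; Gold: 5; Green: 2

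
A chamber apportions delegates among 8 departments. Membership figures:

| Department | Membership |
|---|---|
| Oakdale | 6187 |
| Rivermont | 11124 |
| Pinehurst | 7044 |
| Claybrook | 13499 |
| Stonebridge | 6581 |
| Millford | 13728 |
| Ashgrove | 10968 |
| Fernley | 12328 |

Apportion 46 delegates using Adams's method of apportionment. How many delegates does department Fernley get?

Standard divisor 81459/46 ≈ 1770.848; standard quotas: Oakdale 3.494, Rivermont 6.282, Pinehurst 3.978, Claybrook 7.623, Stonebridge 3.716, Millford 7.752, Ashgrove 6.194, Fernley 6.962.
Rounding up gives 4, 7, 4, 8, 4, 8, 7, 7 = 49 seats, so the divisor must be adjusted.
With modified divisor 1940: modified quotas Oakdale 3.189, Rivermont 5.734, Pinehurst 3.631, Claybrook 6.958, Stonebridge 3.392, Millford 7.076, Ashgrove 5.654, Fernley 6.355.
Rounding up: Oakdale 4, Rivermont 6, Pinehurst 4, Claybrook 7, Stonebridge 4, Millford 8, Ashgrove 6, Fernley 7 (total 46).
Fernley receives 7.

7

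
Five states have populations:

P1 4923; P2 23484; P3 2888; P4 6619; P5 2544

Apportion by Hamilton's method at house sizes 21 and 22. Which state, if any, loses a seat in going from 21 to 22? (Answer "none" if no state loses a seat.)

P3

At 21 seats: P1 3, P2 12, P3 2, P4 3, P5 1.
At 22 seats: P1 3, P2 13, P3 1, P4 4, P5 1.
P3 drops from 2 to 1.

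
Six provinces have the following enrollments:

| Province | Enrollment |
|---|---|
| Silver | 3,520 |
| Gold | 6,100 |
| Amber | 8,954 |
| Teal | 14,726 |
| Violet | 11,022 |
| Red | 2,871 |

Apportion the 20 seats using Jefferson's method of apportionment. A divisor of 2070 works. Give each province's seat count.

Silver 1, Gold 2, Amber 4, Teal 7, Violet 5, Red 1

With modified divisor 2070: modified quotas Silver 1.700, Gold 2.947, Amber 4.326, Teal 7.114, Violet 5.325, Red 1.387.
Rounding down: Silver 1, Gold 2, Amber 4, Teal 7, Violet 5, Red 1 (total 20).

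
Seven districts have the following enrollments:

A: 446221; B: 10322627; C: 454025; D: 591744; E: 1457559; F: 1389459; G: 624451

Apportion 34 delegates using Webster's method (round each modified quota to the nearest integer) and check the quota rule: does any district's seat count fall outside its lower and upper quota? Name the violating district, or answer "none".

B

Standard quotas: A 0.993, B 22.960, C 1.010, D 1.316, E 3.242, F 3.090, G 1.389.
Webster allocation: A 1, B 24, C 1, D 1, E 3, F 3, G 1.
B has quota 22.960 (lower 22, upper 23) but receives 24 — outside the quota interval.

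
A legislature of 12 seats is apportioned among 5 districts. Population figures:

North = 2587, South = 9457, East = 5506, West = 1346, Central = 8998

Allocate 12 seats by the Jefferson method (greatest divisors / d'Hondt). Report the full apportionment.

Standard divisor 27894/12 ≈ 2324.5; standard quotas: North 1.113, South 4.068, East 2.369, West 0.579, Central 3.871.
Rounding down gives 1, 4, 2, 0, 3 = 10 seats, so the divisor must be adjusted.
With modified divisor 1860: modified quotas North 1.391, South 5.084, East 2.960, West 0.724, Central 4.838.
Rounding down: North 1, South 5, East 2, West 0, Central 4 (total 12).

North 1, South 5, East 2, West 0, Central 4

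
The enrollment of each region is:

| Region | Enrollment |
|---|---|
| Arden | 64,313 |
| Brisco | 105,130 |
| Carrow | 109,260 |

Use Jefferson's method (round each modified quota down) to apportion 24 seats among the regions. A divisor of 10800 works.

Arden=5, Brisco=9, Carrow=10

With modified divisor 10800: modified quotas Arden 5.955, Brisco 9.734, Carrow 10.117.
Rounding down: Arden 5, Brisco 9, Carrow 10 (total 24).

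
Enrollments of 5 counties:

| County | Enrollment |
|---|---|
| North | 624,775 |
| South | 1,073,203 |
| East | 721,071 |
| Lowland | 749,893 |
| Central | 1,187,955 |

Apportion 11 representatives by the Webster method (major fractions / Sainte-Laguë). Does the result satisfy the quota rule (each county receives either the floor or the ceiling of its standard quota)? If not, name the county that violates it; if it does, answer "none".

Standard quotas: North 1.577, South 2.710, East 1.821, Lowland 1.893, Central 2.999.
Webster allocation: North 1, South 3, East 2, Lowland 2, Central 3.
Every allocation lies between the lower and upper quota.

none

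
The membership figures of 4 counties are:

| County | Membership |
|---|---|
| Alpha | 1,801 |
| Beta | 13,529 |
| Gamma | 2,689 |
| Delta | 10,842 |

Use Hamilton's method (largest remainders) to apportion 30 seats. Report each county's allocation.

Total 28861; standard divisor 28861/30 ≈ 962.033.
Standard quotas: Alpha 1.8721, Beta 14.0629, Gamma 2.7951, Delta 11.2699.
Lower quotas: Alpha 1, Beta 14, Gamma 2, Delta 11 (sum 28, leaving 2 seats).
Remainders in descending order: Alpha 0.8721, Gamma 0.7951, Delta 0.2699, Beta 0.0629.
The surplus seats go to Alpha, Gamma.

Alpha 2, Beta 14, Gamma 3, Delta 11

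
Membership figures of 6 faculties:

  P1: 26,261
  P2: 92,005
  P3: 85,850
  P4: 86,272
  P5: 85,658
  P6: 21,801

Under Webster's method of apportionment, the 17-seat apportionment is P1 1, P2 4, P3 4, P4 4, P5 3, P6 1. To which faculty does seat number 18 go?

P5

Priority for the next seat is population ÷ (current seats + 0.5).
Priorities: P1 17507.333, P2 20445.556, P3 19077.778, P4 19171.556, P5 24473.714, P6 14534.000.
Highest priority: P5.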